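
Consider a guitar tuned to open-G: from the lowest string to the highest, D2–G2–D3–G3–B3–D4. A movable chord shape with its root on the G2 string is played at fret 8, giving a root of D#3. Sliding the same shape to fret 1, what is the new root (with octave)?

Moving from fret 8 to fret 1 shifts the root by -7 semitones.
D#3 down 7 semitones is G#2.

G#2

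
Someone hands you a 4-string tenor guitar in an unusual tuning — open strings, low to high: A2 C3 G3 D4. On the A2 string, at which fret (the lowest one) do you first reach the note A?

From A2, count semitones up the chromatic scale until reaching A: A — 0 steps.

0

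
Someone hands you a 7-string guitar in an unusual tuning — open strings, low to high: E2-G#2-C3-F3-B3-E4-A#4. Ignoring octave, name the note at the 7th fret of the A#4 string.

F

Each fret is one semitone, so A#4 + 7 = F.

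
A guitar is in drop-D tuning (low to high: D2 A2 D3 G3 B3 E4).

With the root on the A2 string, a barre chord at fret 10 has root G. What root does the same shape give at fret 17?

Moving from fret 10 to fret 17 shifts the root by 7 semitones.
G up 7 semitones is D.

D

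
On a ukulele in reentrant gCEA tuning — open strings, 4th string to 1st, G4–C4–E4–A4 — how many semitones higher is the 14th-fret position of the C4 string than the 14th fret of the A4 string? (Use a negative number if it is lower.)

C4 at fret 14 → D5 (MIDI 74); A4 at fret 14 → B5 (MIDI 83).
74 − 83 = -9, so the two pitches are 9 semitones apart.

-9 semitones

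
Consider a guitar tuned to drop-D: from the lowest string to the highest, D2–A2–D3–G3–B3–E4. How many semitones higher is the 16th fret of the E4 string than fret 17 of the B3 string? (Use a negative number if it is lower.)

4 semitones

E4 at fret 16 → G#5 (MIDI 80); B3 at fret 17 → E5 (MIDI 76).
80 − 76 = 4, so the two pitches are 4 semitones apart.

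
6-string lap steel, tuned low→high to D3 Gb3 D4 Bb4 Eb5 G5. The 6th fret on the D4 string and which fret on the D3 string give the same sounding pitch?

D4 at fret 6 is D4 + 6 semitones = Ab4.
The open D3 string is 12 semitones below the open D4, so the same pitch on the D3 string lies at fret 6 + 12 = 18.

18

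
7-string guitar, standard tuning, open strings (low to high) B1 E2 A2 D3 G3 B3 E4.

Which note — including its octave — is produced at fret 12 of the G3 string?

G4

Each fret is one semitone, so G3 + 12 = G4.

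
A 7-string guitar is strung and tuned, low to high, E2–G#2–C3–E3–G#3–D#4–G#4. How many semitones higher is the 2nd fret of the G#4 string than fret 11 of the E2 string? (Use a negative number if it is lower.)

19 semitones

G#4 at fret 2 → A#4 (MIDI 70); E2 at fret 11 → D#3 (MIDI 51).
70 − 51 = 19, so the two pitches are 19 semitones apart.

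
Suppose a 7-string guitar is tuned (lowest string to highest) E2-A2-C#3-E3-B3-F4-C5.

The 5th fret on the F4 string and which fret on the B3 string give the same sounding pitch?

11

Fret 5 on F4 is MIDI 65 + 5 = 70 (A#4). On the B3 string (open MIDI 59), that pitch is 70 − 59 = fret 11.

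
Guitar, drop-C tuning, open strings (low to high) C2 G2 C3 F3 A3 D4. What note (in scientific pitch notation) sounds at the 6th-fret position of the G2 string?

C#3

Each fret is one semitone, so G2 + 6 = C#3.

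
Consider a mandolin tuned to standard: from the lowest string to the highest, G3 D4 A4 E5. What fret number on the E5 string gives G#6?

G#6 is 16 semitones above the open E5 (E–F–F#–G–…–F#–G–G#), so it sits at fret 16.

16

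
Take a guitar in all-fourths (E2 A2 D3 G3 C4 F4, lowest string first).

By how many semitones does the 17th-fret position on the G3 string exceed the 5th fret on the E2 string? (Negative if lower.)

27 semitones

G3 at fret 17 → C5 (MIDI 72); E2 at fret 5 → A2 (MIDI 45).
72 − 45 = 27, so the two pitches are 27 semitones apart.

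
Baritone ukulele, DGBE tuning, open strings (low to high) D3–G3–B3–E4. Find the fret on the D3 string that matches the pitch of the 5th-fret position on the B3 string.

Fret 5 on B3 is MIDI 59 + 5 = 64 (E4). On the D3 string (open MIDI 50), that pitch is 64 − 50 = fret 14.

14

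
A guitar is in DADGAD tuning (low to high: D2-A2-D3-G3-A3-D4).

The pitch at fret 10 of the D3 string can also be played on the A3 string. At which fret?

Fret 10 on D3 is MIDI 50 + 10 = 60 (C4). On the A3 string (open MIDI 57), that pitch is 60 − 57 = fret 3.

3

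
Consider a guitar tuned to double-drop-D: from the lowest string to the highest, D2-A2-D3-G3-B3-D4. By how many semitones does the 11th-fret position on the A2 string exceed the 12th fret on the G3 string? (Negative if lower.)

-11 semitones

A2 at fret 11 → G#3 (MIDI 56); G3 at fret 12 → G4 (MIDI 67).
56 − 67 = -11, so the two pitches are 11 semitones apart.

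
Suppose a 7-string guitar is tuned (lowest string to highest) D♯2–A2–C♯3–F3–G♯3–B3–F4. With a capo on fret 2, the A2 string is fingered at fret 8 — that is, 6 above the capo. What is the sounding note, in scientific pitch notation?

The capo raises the open A2 by 2 semitones to B2; fretting 6 more gives A2 + 2 + 6 = A2 + 8 semitones = F3.

F3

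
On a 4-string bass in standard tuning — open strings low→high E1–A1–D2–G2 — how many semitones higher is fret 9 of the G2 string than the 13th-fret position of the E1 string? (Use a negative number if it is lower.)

G2 at fret 9 → E3 (MIDI 52); E1 at fret 13 → F2 (MIDI 41).
52 − 41 = 11, so the two pitches are 11 semitones apart.

11 semitones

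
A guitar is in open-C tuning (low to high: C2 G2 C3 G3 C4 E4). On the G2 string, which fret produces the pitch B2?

4

B2 is 4 semitones above the open G2 (G–G#–A–A#–B), so it sits at fret 4.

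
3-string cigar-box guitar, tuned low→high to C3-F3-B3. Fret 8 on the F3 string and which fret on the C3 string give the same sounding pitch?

F3 at fret 8 is F3 + 8 semitones = C#4.
The open C3 string is 5 semitones below the open F3, so the same pitch on the C3 string lies at fret 8 + 5 = 13.

13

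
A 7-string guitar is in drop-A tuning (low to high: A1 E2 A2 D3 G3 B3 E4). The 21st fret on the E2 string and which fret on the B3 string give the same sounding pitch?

2

E2 at fret 21 is E2 + 21 semitones = C#4.
The open B3 string is 19 semitones above the open E2, so the same pitch on the B3 string lies at fret 21 − 19 = 2.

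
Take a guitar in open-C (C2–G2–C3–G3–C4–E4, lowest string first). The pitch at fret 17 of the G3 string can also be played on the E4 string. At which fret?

8

Fret 17 on G3 is MIDI 55 + 17 = 72 (C5). On the E4 string (open MIDI 64), that pitch is 72 − 64 = fret 8.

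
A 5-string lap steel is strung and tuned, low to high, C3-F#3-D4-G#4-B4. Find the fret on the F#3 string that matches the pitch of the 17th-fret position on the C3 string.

Fret 17 on C3 is MIDI 48 + 17 = 65 (F4). On the F#3 string (open MIDI 54), that pitch is 65 − 54 = fret 11.

11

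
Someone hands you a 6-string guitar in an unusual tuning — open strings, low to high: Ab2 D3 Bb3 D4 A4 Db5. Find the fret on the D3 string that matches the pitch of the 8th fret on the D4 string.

Fret 8 on D4 is MIDI 62 + 8 = 70 (Bb4). On the D3 string (open MIDI 50), that pitch is 70 − 50 = fret 20.

20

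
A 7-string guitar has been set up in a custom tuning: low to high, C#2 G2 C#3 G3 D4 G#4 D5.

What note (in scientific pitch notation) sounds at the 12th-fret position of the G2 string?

G2 is MIDI 43. Adding 12 gives 55, which is G3.

G3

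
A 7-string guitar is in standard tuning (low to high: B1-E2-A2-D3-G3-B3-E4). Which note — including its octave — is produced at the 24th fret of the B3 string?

Each fret is one semitone, so B3 + 24 = B5.

B5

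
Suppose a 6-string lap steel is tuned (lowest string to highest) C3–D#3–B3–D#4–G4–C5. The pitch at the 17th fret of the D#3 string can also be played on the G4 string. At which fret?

1

D#3 at fret 17 is D#3 + 17 semitones = G#4.
The open G4 string is 16 semitones above the open D#3, so the same pitch on the G4 string lies at fret 17 − 16 = 1.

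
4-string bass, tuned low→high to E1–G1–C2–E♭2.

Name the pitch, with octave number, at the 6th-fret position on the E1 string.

B♭1

Each fret is one semitone, so E1 + 6 = B♭1.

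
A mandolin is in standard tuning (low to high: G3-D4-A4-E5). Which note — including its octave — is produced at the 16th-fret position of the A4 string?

C#6

A4 is MIDI 69. Adding 16 gives 85, which is C#6.
(Equivalently spelled Db6.)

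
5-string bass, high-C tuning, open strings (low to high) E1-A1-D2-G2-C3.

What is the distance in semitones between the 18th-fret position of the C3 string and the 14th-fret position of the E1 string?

24 semitones

C3 at fret 18 → F#4 (MIDI 66); E1 at fret 14 → F#2 (MIDI 42).
66 − 42 = 24, so the two pitches are 24 semitones apart, with F#4 the higher.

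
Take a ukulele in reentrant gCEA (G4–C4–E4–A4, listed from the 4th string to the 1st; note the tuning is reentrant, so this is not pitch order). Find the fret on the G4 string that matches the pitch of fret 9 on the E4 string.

Fret 9 on E4 is MIDI 64 + 9 = 73 (C#5). On the G4 string (open MIDI 67), that pitch is 73 − 67 = fret 6.

6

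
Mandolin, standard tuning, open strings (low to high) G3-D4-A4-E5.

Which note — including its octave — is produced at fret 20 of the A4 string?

F6

The open A4 string plus 20 semitones: A–A#–B–C–…–D#–E–F.
The walk passes from B into C 2 times, so the octave number goes from 4 to 6.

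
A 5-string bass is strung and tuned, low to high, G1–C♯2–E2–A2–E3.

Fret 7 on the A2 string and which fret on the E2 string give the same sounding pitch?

12

A2 at fret 7 is A2 + 7 semitones = E3.
The open E2 string is 5 semitones below the open A2, so the same pitch on the E2 string lies at fret 7 + 5 = 12.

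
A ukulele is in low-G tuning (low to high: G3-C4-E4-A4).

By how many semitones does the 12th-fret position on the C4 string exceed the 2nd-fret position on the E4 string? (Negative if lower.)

6 semitones

C4 at fret 12 → C5 (MIDI 72); E4 at fret 2 → F#4 (MIDI 66).
72 − 66 = 6, so the two pitches are 6 semitones apart.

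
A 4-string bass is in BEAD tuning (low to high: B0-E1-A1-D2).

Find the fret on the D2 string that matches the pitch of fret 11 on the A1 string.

Fret 11 on A1 is MIDI 33 + 11 = 44 (G♯2). On the D2 string (open MIDI 38), that pitch is 44 − 38 = fret 6.

6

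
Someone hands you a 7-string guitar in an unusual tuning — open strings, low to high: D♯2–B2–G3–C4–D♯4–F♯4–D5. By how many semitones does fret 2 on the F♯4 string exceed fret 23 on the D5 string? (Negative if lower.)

-29 semitones

F♯4 at fret 2 → G♯4 (MIDI 68); D5 at fret 23 → C♯7 (MIDI 97).
68 − 97 = -29, so the two pitches are 29 semitones apart.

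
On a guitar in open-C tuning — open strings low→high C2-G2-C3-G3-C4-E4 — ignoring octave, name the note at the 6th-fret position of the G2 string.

G2 is MIDI 43. Adding 6 gives 49; 49 mod 12 = 1, i.e. C♯.
(Equivalently spelled D♭.)

C♯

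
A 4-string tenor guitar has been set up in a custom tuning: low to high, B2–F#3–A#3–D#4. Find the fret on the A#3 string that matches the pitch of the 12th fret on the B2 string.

B2 at fret 12 is B2 + 12 semitones = B3.
The open A#3 string is 11 semitones above the open B2, so the same pitch on the A#3 string lies at fret 12 − 11 = 1.

1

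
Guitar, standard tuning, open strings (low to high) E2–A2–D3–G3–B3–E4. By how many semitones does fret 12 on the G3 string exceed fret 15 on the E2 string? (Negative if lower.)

G3 at fret 12 → G4 (MIDI 67); E2 at fret 15 → G3 (MIDI 55).
67 − 55 = 12, so the two pitches are 12 semitones apart.

12 semitones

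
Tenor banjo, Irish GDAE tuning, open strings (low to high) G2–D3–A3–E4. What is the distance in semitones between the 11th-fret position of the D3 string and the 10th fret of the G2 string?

D3 at fret 11 → C♯4 (MIDI 61); G2 at fret 10 → F3 (MIDI 53).
61 − 53 = 8, so the two pitches are 8 semitones apart, with C♯4 the higher.

8 semitones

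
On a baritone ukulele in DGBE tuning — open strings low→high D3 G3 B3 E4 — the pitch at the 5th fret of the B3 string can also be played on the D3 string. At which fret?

14

B3 at fret 5 is B3 + 5 semitones = E4.
The open D3 string is 9 semitones below the open B3, so the same pitch on the D3 string lies at fret 5 + 9 = 14.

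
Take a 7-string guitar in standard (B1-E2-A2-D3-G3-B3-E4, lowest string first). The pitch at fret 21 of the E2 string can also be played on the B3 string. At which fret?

E2 at fret 21 is E2 + 21 semitones = C♯4.
The open B3 string is 19 semitones above the open E2, so the same pitch on the B3 string lies at fret 21 − 19 = 2.

2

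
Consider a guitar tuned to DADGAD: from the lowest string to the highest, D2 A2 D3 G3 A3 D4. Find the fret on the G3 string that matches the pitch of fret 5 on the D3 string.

0

D3 at fret 5 is D3 + 5 semitones = G3.
The open G3 string is 5 semitones above the open D3, so the same pitch on the G3 string lies at fret 5 − 5 = 0.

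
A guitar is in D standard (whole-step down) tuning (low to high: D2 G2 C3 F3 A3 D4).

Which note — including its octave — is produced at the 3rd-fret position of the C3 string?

D♯3

The open C3 string plus 3 semitones: C–C#–D–D#.
No B→C boundary is crossed, so the octave stays at 3.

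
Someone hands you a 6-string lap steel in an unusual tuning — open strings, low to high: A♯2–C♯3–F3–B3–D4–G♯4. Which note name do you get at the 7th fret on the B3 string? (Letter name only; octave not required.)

B3 is MIDI 59. Adding 7 gives 66; 66 mod 12 = 6, i.e. F♯.

F♯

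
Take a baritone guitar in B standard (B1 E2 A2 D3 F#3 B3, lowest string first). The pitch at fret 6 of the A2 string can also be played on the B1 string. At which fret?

Fret 6 on A2 is MIDI 45 + 6 = 51 (D#3). On the B1 string (open MIDI 35), that pitch is 51 − 35 = fret 16.

16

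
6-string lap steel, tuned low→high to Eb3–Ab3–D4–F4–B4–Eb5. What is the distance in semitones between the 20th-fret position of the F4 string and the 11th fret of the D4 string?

F4 at fret 20 → Db6 (MIDI 85); D4 at fret 11 → Db5 (MIDI 73).
85 − 73 = 12, so the two pitches are 12 semitones apart, with Db6 the higher.

12 semitones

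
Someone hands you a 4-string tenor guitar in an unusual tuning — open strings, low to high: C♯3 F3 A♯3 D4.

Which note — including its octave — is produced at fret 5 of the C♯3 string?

The open C♯3 string plus 5 semitones: C#–D–D#–E–F–F#.
No B→C boundary is crossed, so the octave stays at 3.
(Equivalently spelled G♭3.)

F♯3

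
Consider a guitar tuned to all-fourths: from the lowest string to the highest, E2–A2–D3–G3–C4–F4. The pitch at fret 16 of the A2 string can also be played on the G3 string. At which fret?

6

Fret 16 on A2 is MIDI 45 + 16 = 61 (C#4). On the G3 string (open MIDI 55), that pitch is 61 − 55 = fret 6.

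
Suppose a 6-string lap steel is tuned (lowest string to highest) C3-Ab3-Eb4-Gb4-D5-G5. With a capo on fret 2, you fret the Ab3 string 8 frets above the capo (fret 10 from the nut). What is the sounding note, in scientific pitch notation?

The capo raises the open Ab3 by 2 semitones to Bb3; fretting 8 more gives Ab3 + 2 + 8 = Ab3 + 10 semitones = Gb4.

Gb4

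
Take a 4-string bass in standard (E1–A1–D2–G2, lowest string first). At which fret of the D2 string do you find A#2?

8

A#2 is 8 semitones above the open D2 (D–D#–E–F–F#–G–G#–A–A#), so it sits at fret 8.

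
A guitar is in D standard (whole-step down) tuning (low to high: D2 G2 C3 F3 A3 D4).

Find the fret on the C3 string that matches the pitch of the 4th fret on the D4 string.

18

D4 at fret 4 is D4 + 4 semitones = F#4.
The open C3 string is 14 semitones below the open D4, so the same pitch on the C3 string lies at fret 4 + 14 = 18.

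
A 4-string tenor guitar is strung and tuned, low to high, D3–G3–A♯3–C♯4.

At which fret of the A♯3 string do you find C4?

2

C4 is 2 semitones above the open A♯3 (A#–B–C), so it sits at fret 2.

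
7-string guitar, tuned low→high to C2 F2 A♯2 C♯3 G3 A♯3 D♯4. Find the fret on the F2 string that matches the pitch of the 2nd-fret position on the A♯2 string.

Fret 2 on A♯2 is MIDI 46 + 2 = 48 (C3). On the F2 string (open MIDI 41), that pitch is 48 − 41 = fret 7.

7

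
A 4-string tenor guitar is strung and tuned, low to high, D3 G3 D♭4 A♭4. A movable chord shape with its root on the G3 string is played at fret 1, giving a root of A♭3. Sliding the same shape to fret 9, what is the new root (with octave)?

E4

Moving from fret 1 to fret 9 shifts the root by 8 semitones.
A♭3 up 8 semitones is E4.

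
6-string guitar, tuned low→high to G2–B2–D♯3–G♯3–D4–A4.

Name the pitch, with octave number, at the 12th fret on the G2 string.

The open G2 string plus 12 semitones: G–G#–A–A#–…–F–F#–G.
The walk passes from B into C once, so the octave number goes from 2 to 3.

G3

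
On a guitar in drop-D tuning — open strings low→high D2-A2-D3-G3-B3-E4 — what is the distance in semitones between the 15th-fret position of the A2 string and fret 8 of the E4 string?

12 semitones

A2 at fret 15 → C4 (MIDI 60); E4 at fret 8 → C5 (MIDI 72).
60 − 72 = -12, so the two pitches are 12 semitones apart, with C5 the higher.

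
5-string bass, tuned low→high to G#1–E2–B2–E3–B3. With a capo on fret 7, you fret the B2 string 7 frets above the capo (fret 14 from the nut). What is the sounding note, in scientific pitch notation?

The capo raises the open B2 by 7 semitones to F#3; fretting 7 more gives B2 + 7 + 7 = B2 + 14 semitones = C#4.
(Also written Db.)

C#4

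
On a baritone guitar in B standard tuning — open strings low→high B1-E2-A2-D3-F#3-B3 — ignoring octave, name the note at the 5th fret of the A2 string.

A2 is MIDI 45. Adding 5 gives 50; 50 mod 12 = 2, i.e. D.

D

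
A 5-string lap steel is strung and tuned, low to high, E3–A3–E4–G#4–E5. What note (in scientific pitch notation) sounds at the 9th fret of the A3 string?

F#4

A3 is MIDI 57. Adding 9 gives 66, which is F#4.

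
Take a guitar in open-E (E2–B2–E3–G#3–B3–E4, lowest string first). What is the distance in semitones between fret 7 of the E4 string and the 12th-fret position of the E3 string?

7 semitones

E4 at fret 7 → B4 (MIDI 71); E3 at fret 12 → E4 (MIDI 64).
71 − 64 = 7, so the two pitches are 7 semitones apart, with B4 the higher.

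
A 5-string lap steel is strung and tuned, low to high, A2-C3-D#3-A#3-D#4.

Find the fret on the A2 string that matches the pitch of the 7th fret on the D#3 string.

13

Fret 7 on D#3 is MIDI 51 + 7 = 58 (A#3). On the A2 string (open MIDI 45), that pitch is 58 − 45 = fret 13.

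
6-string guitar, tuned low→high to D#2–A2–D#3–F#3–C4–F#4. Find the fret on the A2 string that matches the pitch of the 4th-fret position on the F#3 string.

13

Fret 4 on F#3 is MIDI 54 + 4 = 58 (A#3). On the A2 string (open MIDI 45), that pitch is 58 − 45 = fret 13.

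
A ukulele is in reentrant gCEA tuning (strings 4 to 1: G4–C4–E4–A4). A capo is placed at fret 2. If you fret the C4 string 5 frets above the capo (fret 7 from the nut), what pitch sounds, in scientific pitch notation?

G4

The capo raises the open C4 by 2 semitones to D4; fretting 5 more gives C4 + 2 + 5 = C4 + 7 semitones = G4.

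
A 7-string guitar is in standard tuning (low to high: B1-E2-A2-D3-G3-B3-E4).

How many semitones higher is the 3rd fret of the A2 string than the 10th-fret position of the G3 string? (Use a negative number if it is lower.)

-17 semitones

A2 at fret 3 → C3 (MIDI 48); G3 at fret 10 → F4 (MIDI 65).
48 − 65 = -17, so the two pitches are 17 semitones apart.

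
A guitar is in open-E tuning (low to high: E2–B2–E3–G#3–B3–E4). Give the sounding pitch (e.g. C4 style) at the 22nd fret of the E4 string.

D6

The open E4 string plus 22 semitones: E–F–F#–G–…–C–C#–D.
The walk passes from B into C 2 times, so the octave number goes from 4 to 6.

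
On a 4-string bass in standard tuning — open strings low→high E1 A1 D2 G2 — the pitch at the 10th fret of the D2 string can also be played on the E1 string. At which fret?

D2 at fret 10 is D2 + 10 semitones = C3.
The open E1 string is 10 semitones below the open D2, so the same pitch on the E1 string lies at fret 10 + 10 = 20.

20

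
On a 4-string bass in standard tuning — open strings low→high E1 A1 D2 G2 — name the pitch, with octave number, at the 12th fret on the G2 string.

G3

The open G2 string plus 12 semitones: G–G#–A–A#–…–F–F#–G.
The walk passes from B into C once, so the octave number goes from 2 to 3.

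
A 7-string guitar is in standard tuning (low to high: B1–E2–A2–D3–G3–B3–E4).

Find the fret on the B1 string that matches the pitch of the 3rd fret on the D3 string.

Fret 3 on D3 is MIDI 50 + 3 = 53 (F3). On the B1 string (open MIDI 35), that pitch is 53 − 35 = fret 18.

18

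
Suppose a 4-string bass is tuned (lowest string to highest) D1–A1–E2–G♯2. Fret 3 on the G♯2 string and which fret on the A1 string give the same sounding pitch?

14

G♯2 at fret 3 is G♯2 + 3 semitones = B2.
The open A1 string is 11 semitones below the open G♯2, so the same pitch on the A1 string lies at fret 3 + 11 = 14.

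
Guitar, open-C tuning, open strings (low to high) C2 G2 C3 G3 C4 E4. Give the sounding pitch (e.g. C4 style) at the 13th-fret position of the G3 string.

The open G3 string plus 13 semitones: G–G#–A–A#–…–F#–G–G#.
The walk passes from B into C once, so the octave number goes from 3 to 4.

G#4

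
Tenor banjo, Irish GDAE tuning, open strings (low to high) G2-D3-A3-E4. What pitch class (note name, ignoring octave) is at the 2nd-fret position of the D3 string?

E

The open D3 string plus 2 semitones: D–D#–E.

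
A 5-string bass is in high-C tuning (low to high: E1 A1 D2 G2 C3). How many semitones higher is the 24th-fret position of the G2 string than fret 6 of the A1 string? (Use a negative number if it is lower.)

G2 at fret 24 → G4 (MIDI 67); A1 at fret 6 → D#2 (MIDI 39).
67 − 39 = 28, so the two pitches are 28 semitones apart.

28 semitones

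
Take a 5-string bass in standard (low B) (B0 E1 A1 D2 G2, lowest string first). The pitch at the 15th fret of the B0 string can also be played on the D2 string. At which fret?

0

B0 at fret 15 is B0 + 15 semitones = D2.
The open D2 string is 15 semitones above the open B0, so the same pitch on the D2 string lies at fret 15 − 15 = 0.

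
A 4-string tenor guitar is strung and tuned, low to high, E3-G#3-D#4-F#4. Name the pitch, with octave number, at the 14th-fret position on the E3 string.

F#4

E3 is MIDI 52. Adding 14 gives 66, which is F#4.
(Equivalently spelled Gb4.)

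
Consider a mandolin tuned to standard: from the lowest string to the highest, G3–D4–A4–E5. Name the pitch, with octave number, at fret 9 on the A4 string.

The open A4 string plus 9 semitones: A–A#–B–C–C#–D–D#–E–F–F#.
The walk passes from B into C once, so the octave number goes from 4 to 5.

F♯5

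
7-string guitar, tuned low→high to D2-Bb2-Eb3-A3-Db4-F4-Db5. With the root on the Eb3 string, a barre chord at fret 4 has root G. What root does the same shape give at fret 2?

F

Moving from fret 4 to fret 2 shifts the root by -2 semitones.
G down 2 semitones is F.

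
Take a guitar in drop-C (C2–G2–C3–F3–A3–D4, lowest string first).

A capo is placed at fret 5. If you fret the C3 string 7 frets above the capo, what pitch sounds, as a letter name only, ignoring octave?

The capo raises the open C3 by 5 semitones to F3; fretting 7 more gives C3 + 5 + 7 = C3 + 12 semitones, landing on C.

C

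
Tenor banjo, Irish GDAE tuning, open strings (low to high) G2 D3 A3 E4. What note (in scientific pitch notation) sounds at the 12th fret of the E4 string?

The open E4 string plus 12 semitones: E–F–F#–G–…–D–D#–E.
The walk passes from B into C once, so the octave number goes from 4 to 5.

E5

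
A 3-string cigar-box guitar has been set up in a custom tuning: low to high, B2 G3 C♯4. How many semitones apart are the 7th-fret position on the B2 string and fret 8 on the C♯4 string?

B2 at fret 7 → F♯3 (MIDI 54); C♯4 at fret 8 → A4 (MIDI 69).
54 − 69 = -15, so the two pitches are 15 semitones apart, with A4 the higher.

15 semitones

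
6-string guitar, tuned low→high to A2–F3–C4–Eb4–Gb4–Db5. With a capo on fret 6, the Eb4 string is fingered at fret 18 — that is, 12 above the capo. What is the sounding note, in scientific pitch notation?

The capo raises the open Eb4 by 6 semitones to A4; fretting 12 more gives Eb4 + 6 + 12 = Eb4 + 18 semitones = A5.

A5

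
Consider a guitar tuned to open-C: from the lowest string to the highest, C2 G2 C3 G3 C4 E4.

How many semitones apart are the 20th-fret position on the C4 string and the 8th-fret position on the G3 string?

17 semitones

C4 at fret 20 → G♯5 (MIDI 80); G3 at fret 8 → D♯4 (MIDI 63).
80 − 63 = 17, so the two pitches are 17 semitones apart, with G♯5 the higher.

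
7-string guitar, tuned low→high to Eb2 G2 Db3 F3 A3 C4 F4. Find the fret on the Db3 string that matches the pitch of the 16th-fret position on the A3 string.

Fret 16 on A3 is MIDI 57 + 16 = 73 (Db5). On the Db3 string (open MIDI 49), that pitch is 73 − 49 = fret 24.

24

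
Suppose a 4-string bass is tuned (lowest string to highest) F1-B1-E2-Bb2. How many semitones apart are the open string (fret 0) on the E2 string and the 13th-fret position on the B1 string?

E2 at fret 0 → E2 (MIDI 40); B1 at fret 13 → C3 (MIDI 48).
40 − 48 = -8, so the two pitches are 8 semitones apart, with C3 the higher.

8 semitones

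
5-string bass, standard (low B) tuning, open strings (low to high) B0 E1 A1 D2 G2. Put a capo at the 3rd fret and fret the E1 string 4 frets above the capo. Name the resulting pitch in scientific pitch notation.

The capo raises the open E1 by 3 semitones to G1; fretting 4 more gives E1 + 3 + 4 = E1 + 7 semitones = B1.

B1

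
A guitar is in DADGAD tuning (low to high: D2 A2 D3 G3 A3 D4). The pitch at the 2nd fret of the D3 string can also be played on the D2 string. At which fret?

Fret 2 on D3 is MIDI 50 + 2 = 52 (E3). On the D2 string (open MIDI 38), that pitch is 52 − 38 = fret 14.

14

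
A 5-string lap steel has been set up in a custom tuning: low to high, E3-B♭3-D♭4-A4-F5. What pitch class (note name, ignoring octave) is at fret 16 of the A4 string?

Each fret is one semitone, so A4 + 16 = D♭.
(Equivalently spelled C♯.)

D♭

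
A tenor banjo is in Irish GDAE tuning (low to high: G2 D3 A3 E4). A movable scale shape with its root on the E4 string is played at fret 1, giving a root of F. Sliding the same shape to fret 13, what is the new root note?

F

Moving from fret 1 to fret 13 shifts the root by 12 semitones.
F up 12 semitones is F.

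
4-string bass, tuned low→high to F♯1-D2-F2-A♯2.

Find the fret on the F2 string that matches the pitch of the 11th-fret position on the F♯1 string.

0

Fret 11 on F♯1 is MIDI 30 + 11 = 41 (F2). On the F2 string (open MIDI 41), that pitch is 41 − 41 = fret 0.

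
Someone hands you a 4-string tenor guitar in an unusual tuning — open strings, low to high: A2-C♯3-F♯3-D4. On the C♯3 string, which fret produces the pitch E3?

E3 is 3 semitones above the open C♯3 (C#–D–D#–E), so it sits at fret 3.

3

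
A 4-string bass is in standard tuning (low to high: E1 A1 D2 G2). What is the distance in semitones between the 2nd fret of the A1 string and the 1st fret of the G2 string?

A1 at fret 2 → B1 (MIDI 35); G2 at fret 1 → G#2 (MIDI 44).
35 − 44 = -9, so the two pitches are 9 semitones apart, with G#2 the higher.

9 semitones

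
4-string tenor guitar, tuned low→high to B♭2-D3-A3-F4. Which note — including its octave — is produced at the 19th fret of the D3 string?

The open D3 string plus 19 semitones: D–Eb–E–F–…–G–Ab–A.
The walk passes from B into C once, so the octave number goes from 3 to 4.

A4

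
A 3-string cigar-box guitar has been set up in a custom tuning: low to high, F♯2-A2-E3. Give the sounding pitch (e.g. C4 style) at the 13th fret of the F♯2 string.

G3

Each fret is one semitone, so F♯2 + 13 = G3.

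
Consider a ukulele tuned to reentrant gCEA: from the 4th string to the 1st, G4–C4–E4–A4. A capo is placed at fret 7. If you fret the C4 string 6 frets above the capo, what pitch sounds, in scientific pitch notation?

The capo raises the open C4 by 7 semitones to G4; fretting 6 more gives C4 + 7 + 6 = C4 + 13 semitones = C♯5.

C♯5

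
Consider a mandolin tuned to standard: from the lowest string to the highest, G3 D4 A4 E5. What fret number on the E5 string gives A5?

A5 is 5 semitones above the open E5 (E–F–F#–G–G#–A), so it sits at fret 5.

5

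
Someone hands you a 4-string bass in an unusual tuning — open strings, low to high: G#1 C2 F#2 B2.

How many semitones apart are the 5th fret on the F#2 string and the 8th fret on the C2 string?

F#2 at fret 5 → B2 (MIDI 47); C2 at fret 8 → G#2 (MIDI 44).
47 − 44 = 3, so the two pitches are 3 semitones apart, with B2 the higher.

3 semitones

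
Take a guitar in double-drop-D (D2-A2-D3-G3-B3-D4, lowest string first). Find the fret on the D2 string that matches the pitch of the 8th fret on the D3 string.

20

D3 at fret 8 is D3 + 8 semitones = A#3.
The open D2 string is 12 semitones below the open D3, so the same pitch on the D2 string lies at fret 8 + 12 = 20.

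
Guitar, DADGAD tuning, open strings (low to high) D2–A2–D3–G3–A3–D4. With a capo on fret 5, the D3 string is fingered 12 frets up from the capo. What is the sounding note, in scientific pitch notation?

G4

The capo raises the open D3 by 5 semitones to G3; fretting 12 more gives D3 + 5 + 12 = D3 + 17 semitones = G4.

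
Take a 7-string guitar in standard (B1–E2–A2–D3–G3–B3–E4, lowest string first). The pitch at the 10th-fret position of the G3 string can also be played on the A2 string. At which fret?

20

G3 at fret 10 is G3 + 10 semitones = F4.
The open A2 string is 10 semitones below the open G3, so the same pitch on the A2 string lies at fret 10 + 10 = 20.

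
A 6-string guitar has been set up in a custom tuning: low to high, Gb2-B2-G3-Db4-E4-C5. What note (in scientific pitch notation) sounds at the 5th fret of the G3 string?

C4

G3 is MIDI 55. Adding 5 gives 60, which is C4.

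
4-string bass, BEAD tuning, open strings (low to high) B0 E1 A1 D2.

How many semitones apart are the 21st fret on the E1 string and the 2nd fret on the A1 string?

14 semitones

E1 at fret 21 → C♯3 (MIDI 49); A1 at fret 2 → B1 (MIDI 35).
49 − 35 = 14, so the two pitches are 14 semitones apart, with C♯3 the higher.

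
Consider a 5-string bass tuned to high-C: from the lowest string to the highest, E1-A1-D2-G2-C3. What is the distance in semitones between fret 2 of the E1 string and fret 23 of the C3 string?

41 semitones

E1 at fret 2 → F♯1 (MIDI 30); C3 at fret 23 → B4 (MIDI 71).
30 − 71 = -41, so the two pitches are 41 semitones apart, with B4 the higher.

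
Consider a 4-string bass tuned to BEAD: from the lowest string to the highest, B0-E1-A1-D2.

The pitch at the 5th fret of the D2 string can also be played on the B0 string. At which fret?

20

Fret 5 on D2 is MIDI 38 + 5 = 43 (G2). On the B0 string (open MIDI 23), that pitch is 43 − 23 = fret 20.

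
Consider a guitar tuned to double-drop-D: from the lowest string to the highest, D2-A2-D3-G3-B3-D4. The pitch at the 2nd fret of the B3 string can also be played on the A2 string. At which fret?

16

B3 at fret 2 is B3 + 2 semitones = C#4.
The open A2 string is 14 semitones below the open B3, so the same pitch on the A2 string lies at fret 2 + 14 = 16.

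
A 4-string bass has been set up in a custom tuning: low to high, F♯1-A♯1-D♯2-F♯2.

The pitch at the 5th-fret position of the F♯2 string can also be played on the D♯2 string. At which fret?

8

Fret 5 on F♯2 is MIDI 42 + 5 = 47 (B2). On the D♯2 string (open MIDI 39), that pitch is 47 − 39 = fret 8.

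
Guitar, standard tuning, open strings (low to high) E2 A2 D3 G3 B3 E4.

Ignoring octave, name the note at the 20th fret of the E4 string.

The open E4 string plus 20 semitones: E–F–F#–G–…–A#–B–C.

C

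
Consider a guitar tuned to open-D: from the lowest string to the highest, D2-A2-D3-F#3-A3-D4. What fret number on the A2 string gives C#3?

4

C#3 is 4 semitones above the open A2 (A–A#–B–C–C#), so it sits at fret 4.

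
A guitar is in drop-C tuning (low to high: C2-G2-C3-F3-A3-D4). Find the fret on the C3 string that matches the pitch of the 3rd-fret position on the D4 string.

17

D4 at fret 3 is D4 + 3 semitones = F4.
The open C3 string is 14 semitones below the open D4, so the same pitch on the C3 string lies at fret 3 + 14 = 17.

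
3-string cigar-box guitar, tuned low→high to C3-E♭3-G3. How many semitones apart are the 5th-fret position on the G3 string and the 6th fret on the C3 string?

6 semitones

G3 at fret 5 → C4 (MIDI 60); C3 at fret 6 → G♭3 (MIDI 54).
60 − 54 = 6, so the two pitches are 6 semitones apart, with C4 the higher.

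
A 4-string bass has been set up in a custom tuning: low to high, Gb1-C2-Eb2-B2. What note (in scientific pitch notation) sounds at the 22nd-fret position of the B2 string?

A4

The open B2 string plus 22 semitones: B–C–Db–D–…–G–Ab–A.
The walk passes from B into C 2 times, so the octave number goes from 2 to 4.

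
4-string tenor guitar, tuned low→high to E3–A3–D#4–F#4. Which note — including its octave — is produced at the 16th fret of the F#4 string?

A#5

F#4 is MIDI 66. Adding 16 gives 82, which is A#5.
(Equivalently spelled Bb5.)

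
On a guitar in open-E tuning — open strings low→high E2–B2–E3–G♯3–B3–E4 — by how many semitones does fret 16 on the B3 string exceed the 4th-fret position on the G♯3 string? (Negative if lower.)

B3 at fret 16 → D♯5 (MIDI 75); G♯3 at fret 4 → C4 (MIDI 60).
75 − 60 = 15, so the two pitches are 15 semitones apart.

15 semitones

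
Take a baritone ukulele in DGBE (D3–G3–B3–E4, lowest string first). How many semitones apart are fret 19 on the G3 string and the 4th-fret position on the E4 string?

6 semitones

G3 at fret 19 → D5 (MIDI 74); E4 at fret 4 → G#4 (MIDI 68).
74 − 68 = 6, so the two pitches are 6 semitones apart, with D5 the higher.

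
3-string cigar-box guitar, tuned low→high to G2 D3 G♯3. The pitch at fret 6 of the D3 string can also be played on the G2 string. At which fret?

13

D3 at fret 6 is D3 + 6 semitones = G♯3.
The open G2 string is 7 semitones below the open D3, so the same pitch on the G2 string lies at fret 6 + 7 = 13.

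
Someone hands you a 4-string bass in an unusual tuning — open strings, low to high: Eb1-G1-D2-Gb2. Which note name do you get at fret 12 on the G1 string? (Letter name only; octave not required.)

G

The open G1 string plus 12 semitones: G–Ab–A–Bb–…–F–Gb–G.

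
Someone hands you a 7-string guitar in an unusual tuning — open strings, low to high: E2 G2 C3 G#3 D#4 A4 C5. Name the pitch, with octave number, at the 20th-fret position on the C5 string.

C5 is MIDI 72. Adding 20 gives 92, which is G#6.
(Equivalently spelled Ab6.)

G#6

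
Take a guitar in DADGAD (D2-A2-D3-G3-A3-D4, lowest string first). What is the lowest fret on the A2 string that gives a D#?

6

From A2, count semitones up the chromatic scale until reaching D#: A–A#–B–C–C#–D–D# — 6 steps.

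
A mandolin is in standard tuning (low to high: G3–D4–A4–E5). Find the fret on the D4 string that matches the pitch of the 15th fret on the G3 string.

8

G3 at fret 15 is G3 + 15 semitones = A#4.
The open D4 string is 7 semitones above the open G3, so the same pitch on the D4 string lies at fret 15 − 7 = 8.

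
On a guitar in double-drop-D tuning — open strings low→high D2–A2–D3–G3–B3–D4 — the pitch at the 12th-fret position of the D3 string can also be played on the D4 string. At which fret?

Fret 12 on D3 is MIDI 50 + 12 = 62 (D4). On the D4 string (open MIDI 62), that pitch is 62 − 62 = fret 0.

0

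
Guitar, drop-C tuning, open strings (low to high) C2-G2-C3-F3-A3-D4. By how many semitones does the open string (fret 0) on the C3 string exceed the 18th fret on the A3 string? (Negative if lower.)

C3 at fret 0 → C3 (MIDI 48); A3 at fret 18 → D#5 (MIDI 75).
48 − 75 = -27, so the two pitches are 27 semitones apart.

-27 semitones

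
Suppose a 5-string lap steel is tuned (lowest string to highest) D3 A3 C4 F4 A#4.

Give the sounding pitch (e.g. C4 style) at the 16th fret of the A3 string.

The open A3 string plus 16 semitones: A–A#–B–C–…–B–C–C#.
The walk passes from B into C 2 times, so the octave number goes from 3 to 5.
(Equivalently spelled Db5.)

C#5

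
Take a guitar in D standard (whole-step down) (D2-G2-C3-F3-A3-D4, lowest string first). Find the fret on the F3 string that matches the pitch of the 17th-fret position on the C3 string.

C3 at fret 17 is C3 + 17 semitones = F4.
The open F3 string is 5 semitones above the open C3, so the same pitch on the F3 string lies at fret 17 − 5 = 12.

12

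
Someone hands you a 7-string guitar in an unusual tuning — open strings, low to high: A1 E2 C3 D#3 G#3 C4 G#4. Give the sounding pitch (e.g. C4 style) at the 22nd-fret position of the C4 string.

A#5

Each fret is one semitone, so C4 + 22 = A#5.
(Equivalently spelled Bb5.)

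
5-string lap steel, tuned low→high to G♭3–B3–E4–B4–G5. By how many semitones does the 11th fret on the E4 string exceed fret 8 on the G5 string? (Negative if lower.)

E4 at fret 11 → E♭5 (MIDI 75); G5 at fret 8 → E♭6 (MIDI 87).
75 − 87 = -12, so the two pitches are 12 semitones apart.

-12 semitones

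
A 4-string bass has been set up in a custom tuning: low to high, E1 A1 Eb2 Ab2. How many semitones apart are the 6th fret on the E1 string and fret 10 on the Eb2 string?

E1 at fret 6 → Bb1 (MIDI 34); Eb2 at fret 10 → Db3 (MIDI 49).
34 − 49 = -15, so the two pitches are 15 semitones apart, with Db3 the higher.

15 semitones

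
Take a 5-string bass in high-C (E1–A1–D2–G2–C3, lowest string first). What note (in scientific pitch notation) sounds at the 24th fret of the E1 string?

E3

The open E1 string plus 24 semitones: E–F–F#–G–…–D–D#–E.
The walk passes from B into C 2 times, so the octave number goes from 1 to 3.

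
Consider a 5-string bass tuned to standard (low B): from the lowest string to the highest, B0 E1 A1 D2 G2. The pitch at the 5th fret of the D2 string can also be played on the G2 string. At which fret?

0

D2 at fret 5 is D2 + 5 semitones = G2.
The open G2 string is 5 semitones above the open D2, so the same pitch on the G2 string lies at fret 5 − 5 = 0.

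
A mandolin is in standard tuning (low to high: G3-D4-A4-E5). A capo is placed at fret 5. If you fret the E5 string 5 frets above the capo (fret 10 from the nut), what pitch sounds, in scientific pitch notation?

D6

The capo raises the open E5 by 5 semitones to A5; fretting 5 more gives E5 + 5 + 5 = E5 + 10 semitones = D6.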